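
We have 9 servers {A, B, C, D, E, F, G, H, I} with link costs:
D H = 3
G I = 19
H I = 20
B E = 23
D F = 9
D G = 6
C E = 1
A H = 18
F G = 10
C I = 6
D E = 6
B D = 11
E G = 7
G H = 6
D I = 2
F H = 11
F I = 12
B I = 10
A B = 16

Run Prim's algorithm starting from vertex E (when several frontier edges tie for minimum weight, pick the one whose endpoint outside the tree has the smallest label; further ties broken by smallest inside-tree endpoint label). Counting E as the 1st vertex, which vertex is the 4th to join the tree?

Grow the tree from E using Prim:
Step 1: cheapest edge leaving the tree is C E (1); add C.
Step 2: cheapest edge leaving the tree is D E (6); add D.
Step 3: cheapest edge leaving the tree is D I (2); add I.
Step 4: cheapest edge leaving the tree is D H (3); add H.
Step 5: cheapest edge leaving the tree is D G (6); add G.
Step 6: cheapest edge leaving the tree is D F (9); add F.
Step 7: cheapest edge leaving the tree is B I (10); add B.
Step 8: cheapest edge leaving the tree is A B (16); add A.
Vertex order: E, C, D, I, H, G, F, B, A. The 4th vertex is I.

I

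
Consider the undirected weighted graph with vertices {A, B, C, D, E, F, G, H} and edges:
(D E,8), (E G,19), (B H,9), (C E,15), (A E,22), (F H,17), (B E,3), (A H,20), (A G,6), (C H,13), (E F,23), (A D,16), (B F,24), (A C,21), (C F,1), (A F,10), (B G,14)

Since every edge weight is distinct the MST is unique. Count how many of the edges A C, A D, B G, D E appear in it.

1

Kruskal's algorithm — process edges by increasing weight (ties by edge label):
C F (1): add — endpoints in different components.
B E (3): add — endpoints in different components.
A G (6): add — endpoints in different components.
D E (8): add — endpoints in different components.
B H (9): add — endpoints in different components.
A F (10): add — endpoints in different components.
C H (13): add — endpoints in different components.
MST edge set: {C F, B E, A G, D E, B H, A F, C H}.
Of the listed edges, {D E} are in the MST → 1.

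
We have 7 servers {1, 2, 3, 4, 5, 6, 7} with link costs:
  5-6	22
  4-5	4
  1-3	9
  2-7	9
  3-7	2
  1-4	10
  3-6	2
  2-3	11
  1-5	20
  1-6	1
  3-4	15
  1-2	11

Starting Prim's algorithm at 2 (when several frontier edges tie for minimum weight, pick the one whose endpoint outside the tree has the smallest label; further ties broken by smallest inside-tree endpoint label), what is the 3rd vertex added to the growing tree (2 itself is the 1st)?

Prim, starting at 2.
Step 1: frontier [2-7 9, 1-2 11, 2-3 11] → take 2-7 (9); add 7.
Step 2: frontier [1-2 11, 2-3 11, 3-7 2] → take 3-7 (2); add 3.
Step 3: frontier [1-2 11, 3-6 2, 1-3 9, 3-4 15] → take 3-6 (2); add 6.
Step 4: frontier [1-2 11, 1-3 9, 3-4 15, 1-6 1, 5-6 22] → take 1-6 (1); add 1.
Step 5: frontier [1-4 10, 1-5 20, 3-4 15, 5-6 22] → take 1-4 (10); add 4.
Step 6: frontier [1-5 20, 4-5 4, 5-6 22] → take 4-5 (4); add 5.
Vertex order: 2, 7, 3, 6, 1, 4, 5. The 3rd vertex is 3.

3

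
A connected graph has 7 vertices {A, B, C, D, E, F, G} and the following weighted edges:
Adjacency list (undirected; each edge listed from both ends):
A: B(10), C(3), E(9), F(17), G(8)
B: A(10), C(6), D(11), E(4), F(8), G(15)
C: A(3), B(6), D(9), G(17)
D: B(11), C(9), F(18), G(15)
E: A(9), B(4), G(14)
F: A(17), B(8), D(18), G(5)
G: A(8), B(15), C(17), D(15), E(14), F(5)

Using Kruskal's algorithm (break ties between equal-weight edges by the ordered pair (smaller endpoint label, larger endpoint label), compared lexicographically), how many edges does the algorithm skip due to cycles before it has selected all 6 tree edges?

Kruskal's algorithm — process edges by increasing weight (ties by edge label):
A–C (3): add — endpoints in different components.
B–E (4): add — endpoints in different components.
F–G (5): add — endpoints in different components.
B–C (6): add — endpoints in different components.
A–G (8): add — endpoints in different components.
B–F (8): skip — B and F already connected.
A–E (9): skip — A and E already connected.
C–D (9): add — endpoints in different components.
Edges rejected before the tree was complete: 2.

2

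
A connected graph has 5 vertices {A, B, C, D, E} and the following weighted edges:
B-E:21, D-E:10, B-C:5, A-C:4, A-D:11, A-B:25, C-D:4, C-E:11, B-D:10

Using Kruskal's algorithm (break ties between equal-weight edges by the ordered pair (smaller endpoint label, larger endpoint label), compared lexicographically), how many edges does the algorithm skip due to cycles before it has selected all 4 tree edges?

Sort edges by weight, then run Kruskal:
A-C (4): add — endpoints in different components.
C-D (4): add — endpoints in different components.
B-C (5): add — endpoints in different components.
B-D (10): skip — B and D already connected.
D-E (10): add — endpoints in different components.
Edges rejected before the tree was complete: 1.

1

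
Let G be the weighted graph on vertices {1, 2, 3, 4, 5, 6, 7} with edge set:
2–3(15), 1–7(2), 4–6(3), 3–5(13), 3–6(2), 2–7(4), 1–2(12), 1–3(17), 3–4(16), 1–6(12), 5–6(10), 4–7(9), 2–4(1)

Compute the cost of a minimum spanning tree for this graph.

Kruskal: consider edges lightest-first.
2–4 (1): add. Components now {1} {2,4} {3} {5} {6} {7}
1–7 (2): add. Components now {1,7} {2,4} {3} {5} {6}
3–6 (2): add. Components now {1,7} {2,4} {3,6} {5}
4–6 (3): add. Components now {1,7} {2,3,4,6} {5}
2–7 (4): add. Components now {1,2,3,4,6,7} {5}
4–7 (9): skip — 4 and 7 already connected.
5–6 (10): add. Components now {1,2,3,4,5,6,7}
MST edges: 2–4, 1–7, 3–6, 4–6, 2–7, 5–6; total weight 1+2+2+3+4+10 = 22.

22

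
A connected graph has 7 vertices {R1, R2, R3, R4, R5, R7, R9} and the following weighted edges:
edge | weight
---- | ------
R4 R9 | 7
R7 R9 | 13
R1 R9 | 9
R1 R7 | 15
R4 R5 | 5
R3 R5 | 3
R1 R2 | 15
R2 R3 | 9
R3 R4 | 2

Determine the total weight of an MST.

43

Kruskal: consider edges lightest-first.
R3 R4 (2): add. Components now {R7} {R5} {R9} {R1} {R3,R4} {R2}
R3 R5 (3): add. Components now {R7} {R3,R4,R5} {R9} {R1} {R2}
R4 R5 (5): skip — R5 and R4 already connected.
R4 R9 (7): add. Components now {R7} {R3,R4,R5,R9} {R1} {R2}
R1 R9 (9): add. Components now {R7} {R1,R3,R4,R5,R9} {R2}
R2 R3 (9): add. Components now {R7} {R1,R2,R3,R4,R5,R9}
R7 R9 (13): add. Components now {R1,R2,R3,R4,R5,R7,R9}
MST edges: R3 R4, R3 R5, R4 R9, R1 R9, R2 R3, R7 R9; total weight 2+3+7+9+9+13 = 43.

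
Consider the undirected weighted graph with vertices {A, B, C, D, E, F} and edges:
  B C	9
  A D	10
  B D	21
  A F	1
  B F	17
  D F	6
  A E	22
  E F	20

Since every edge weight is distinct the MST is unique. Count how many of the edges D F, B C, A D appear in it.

2

Kruskal's algorithm — process edges by increasing weight (ties by edge label):
A F (1): add — endpoints in different components.
D F (6): add — endpoints in different components.
B C (9): add — endpoints in different components.
A D (10): skip — A and D already connected.
B F (17): add — endpoints in different components.
E F (20): add — endpoints in different components.
MST edge set: {A F, D F, B C, B F, E F}.
Of the listed edges, {D F, B C} are in the MST → 2.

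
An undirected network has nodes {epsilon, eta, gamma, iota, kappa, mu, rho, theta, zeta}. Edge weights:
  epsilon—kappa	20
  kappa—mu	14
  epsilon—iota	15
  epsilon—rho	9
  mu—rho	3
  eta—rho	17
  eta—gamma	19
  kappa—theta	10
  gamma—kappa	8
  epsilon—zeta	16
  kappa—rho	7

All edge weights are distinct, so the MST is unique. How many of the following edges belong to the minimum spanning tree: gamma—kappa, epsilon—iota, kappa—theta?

3

Kruskal's algorithm — process edges by increasing weight (ties by edge label):
mu—rho (3): add — endpoints in different components.
kappa—rho (7): add — endpoints in different components.
gamma—kappa (8): add — endpoints in different components.
epsilon—rho (9): add — endpoints in different components.
kappa—theta (10): add — endpoints in different components.
kappa—mu (14): skip — mu and kappa already connected.
epsilon—iota (15): add — endpoints in different components.
epsilon—zeta (16): add — endpoints in different components.
eta—rho (17): add — endpoints in different components.
MST edge set: {mu—rho, kappa—rho, gamma—kappa, epsilon—rho, kappa—theta, epsilon—iota, epsilon—zeta, eta—rho}.
Of the listed edges, {gamma—kappa, epsilon—iota, kappa—theta} are in the MST → 3.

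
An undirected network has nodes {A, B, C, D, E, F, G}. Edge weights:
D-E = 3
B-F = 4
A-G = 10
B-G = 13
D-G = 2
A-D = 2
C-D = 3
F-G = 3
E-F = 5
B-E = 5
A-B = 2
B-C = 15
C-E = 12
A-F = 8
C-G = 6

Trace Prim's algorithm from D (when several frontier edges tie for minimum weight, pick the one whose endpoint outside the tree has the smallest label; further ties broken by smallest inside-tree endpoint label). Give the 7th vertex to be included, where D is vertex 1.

F

Grow the tree from D using Prim:
Step 1: cheapest edge leaving the tree is A-D (2); add A.
Step 2: cheapest edge leaving the tree is A-B (2); add B.
Step 3: cheapest edge leaving the tree is D-G (2); add G.
Step 4: cheapest edge leaving the tree is C-D (3); add C.
Step 5: cheapest edge leaving the tree is D-E (3); add E.
Step 6: cheapest edge leaving the tree is F-G (3); add F.
Vertex order: D, A, B, G, C, E, F. The 7th vertex is F.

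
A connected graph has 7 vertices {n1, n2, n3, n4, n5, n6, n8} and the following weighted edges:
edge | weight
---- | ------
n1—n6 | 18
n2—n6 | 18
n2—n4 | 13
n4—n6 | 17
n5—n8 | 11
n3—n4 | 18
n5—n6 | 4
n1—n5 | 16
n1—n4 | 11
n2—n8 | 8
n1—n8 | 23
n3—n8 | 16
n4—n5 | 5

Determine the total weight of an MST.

55

Sort edges by weight, then run Kruskal:
n5—n6 (4): add. Components now {n8} {n5,n6} {n3} {n2} {n4} {n1}
n4—n5 (5): add. Components now {n8} {n4,n5,n6} {n3} {n2} {n1}
n2—n8 (8): add. Components now {n2,n8} {n4,n5,n6} {n3} {n1}
n1—n4 (11): add. Components now {n2,n8} {n1,n4,n5,n6} {n3}
n5—n8 (11): add. Components now {n1,n2,n4,n5,n6,n8} {n3}
n2—n4 (13): skip — n2 and n4 already connected.
n1—n5 (16): skip — n5 and n1 already connected.
n3—n8 (16): add. Components now {n1,n2,n3,n4,n5,n6,n8}
MST edges: n5—n6, n4—n5, n2—n8, n1—n4, n5—n8, n3—n8; total weight 4+5+8+11+11+16 = 55.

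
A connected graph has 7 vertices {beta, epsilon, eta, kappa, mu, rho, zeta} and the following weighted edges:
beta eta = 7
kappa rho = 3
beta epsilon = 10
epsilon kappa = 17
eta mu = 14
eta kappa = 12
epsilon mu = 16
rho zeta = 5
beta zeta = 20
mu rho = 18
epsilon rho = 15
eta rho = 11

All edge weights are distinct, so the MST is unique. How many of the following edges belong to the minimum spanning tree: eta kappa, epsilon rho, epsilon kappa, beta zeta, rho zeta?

Kruskal: consider edges lightest-first.
kappa rho (3): add — endpoints in different components.
rho zeta (5): add — endpoints in different components.
beta eta (7): add — endpoints in different components.
beta epsilon (10): add — endpoints in different components.
eta rho (11): add — endpoints in different components.
eta kappa (12): skip — kappa and eta already connected.
eta mu (14): add — endpoints in different components.
MST edge set: {kappa rho, rho zeta, beta eta, beta epsilon, eta rho, eta mu}.
Of the listed edges, {rho zeta} are in the MST → 1.

1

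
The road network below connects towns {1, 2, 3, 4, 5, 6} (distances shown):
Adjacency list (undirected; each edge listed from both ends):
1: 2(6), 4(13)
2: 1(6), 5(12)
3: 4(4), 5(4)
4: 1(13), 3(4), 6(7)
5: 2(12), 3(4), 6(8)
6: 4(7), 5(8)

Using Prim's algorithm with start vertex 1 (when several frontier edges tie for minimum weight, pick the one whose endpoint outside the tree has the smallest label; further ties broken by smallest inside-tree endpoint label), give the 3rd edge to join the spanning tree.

Prim, starting at 1.
Step 1: frontier [1 2 6, 1 4 13] → take 1 2 (6); add 2.
Step 2: frontier [1 4 13, 2 5 12] → take 2 5 (12); add 5.
Step 3: frontier [1 4 13, 3 5 4, 5 6 8] → take 3 5 (4); add 3.
Step 4: frontier [1 4 13, 3 4 4, 5 6 8] → take 3 4 (4); add 4.
Step 5: frontier [4 6 7, 5 6 8] → take 4 6 (7); add 6.
The 3rd edge added is 3 5.

3-5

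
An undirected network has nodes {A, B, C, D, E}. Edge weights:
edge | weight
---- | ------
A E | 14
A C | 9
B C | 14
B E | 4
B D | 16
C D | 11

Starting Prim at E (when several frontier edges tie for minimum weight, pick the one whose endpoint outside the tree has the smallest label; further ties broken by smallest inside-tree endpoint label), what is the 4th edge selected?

Prim's algorithm from E:
Step 1: frontier [B E 4, A E 14] → take B E (4); add B.
Step 2: frontier [B C 14, B D 16, A E 14] → take A E (14); add A.
Step 3: frontier [A C 9, B C 14, B D 16] → take A C (9); add C.
Step 4: frontier [B D 16, C D 11] → take C D (11); add D.
The 4th edge added is C D.

C-D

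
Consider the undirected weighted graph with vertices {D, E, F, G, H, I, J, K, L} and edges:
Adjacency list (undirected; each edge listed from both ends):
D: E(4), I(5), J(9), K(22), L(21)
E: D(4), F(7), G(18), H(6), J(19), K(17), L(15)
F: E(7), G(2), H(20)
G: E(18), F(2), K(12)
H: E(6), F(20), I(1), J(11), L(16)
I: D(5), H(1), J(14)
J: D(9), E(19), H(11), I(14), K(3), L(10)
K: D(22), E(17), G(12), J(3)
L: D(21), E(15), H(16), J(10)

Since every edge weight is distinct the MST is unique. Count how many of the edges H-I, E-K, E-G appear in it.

Sort edges by weight, then run Kruskal:
H-I (1): add — endpoints in different components.
F-G (2): add — endpoints in different components.
J-K (3): add — endpoints in different components.
D-E (4): add — endpoints in different components.
D-I (5): add — endpoints in different components.
E-H (6): skip — E and H already connected.
E-F (7): add — endpoints in different components.
D-J (9): add — endpoints in different components.
J-L (10): add — endpoints in different components.
MST edge set: {H-I, F-G, J-K, D-E, D-I, E-F, D-J, J-L}.
Of the listed edges, {H-I} are in the MST → 1.

1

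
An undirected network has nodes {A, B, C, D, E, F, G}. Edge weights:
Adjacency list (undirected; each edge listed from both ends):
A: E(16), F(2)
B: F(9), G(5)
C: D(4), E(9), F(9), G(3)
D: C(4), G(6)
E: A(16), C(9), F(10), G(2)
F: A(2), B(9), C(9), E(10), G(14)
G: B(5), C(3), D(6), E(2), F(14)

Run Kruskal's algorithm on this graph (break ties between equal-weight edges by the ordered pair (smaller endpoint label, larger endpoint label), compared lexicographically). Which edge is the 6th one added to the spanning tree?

B-F

Kruskal: consider edges lightest-first.
A—F (2): add. Components now {A,F} {B} {C} {D} {E} {G}
E—G (2): add. Components now {A,F} {B} {C} {D} {E,G}
C—G (3): add. Components now {A,F} {B} {C,E,G} {D}
C—D (4): add. Components now {A,F} {B} {C,D,E,G}
B—G (5): add. Components now {A,F} {B,C,D,E,G}
D—G (6): skip — D and G already connected.
B—F (9): add. Components now {A,B,C,D,E,F,G}
The 6th edge added is B—F.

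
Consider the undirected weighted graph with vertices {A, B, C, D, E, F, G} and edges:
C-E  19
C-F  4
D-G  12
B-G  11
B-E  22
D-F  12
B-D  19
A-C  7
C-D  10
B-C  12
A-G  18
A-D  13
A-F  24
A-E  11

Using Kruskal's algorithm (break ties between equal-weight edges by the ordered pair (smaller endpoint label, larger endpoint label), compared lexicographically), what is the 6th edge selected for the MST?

Kruskal's algorithm — process edges by increasing weight (ties by edge label):
C-F (4): add. Components now {A} {B} {C,F} {D} {E} {G}
A-C (7): add. Components now {A,C,F} {B} {D} {E} {G}
C-D (10): add. Components now {A,C,D,F} {B} {E} {G}
A-E (11): add. Components now {A,C,D,E,F} {B} {G}
B-G (11): add. Components now {A,C,D,E,F} {B,G}
B-C (12): add. Components now {A,B,C,D,E,F,G}
The 6th edge added is B-C.

B-C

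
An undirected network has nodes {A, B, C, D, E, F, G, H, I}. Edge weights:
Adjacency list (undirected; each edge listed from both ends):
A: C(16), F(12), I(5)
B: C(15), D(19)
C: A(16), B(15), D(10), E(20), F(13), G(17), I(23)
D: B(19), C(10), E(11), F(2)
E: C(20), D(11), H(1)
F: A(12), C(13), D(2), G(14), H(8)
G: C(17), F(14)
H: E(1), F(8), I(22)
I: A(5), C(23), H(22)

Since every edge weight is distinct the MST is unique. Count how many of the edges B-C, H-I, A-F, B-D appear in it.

Sort edges by weight, then run Kruskal:
E-H (1): add — endpoints in different components.
D-F (2): add — endpoints in different components.
A-I (5): add — endpoints in different components.
F-H (8): add — endpoints in different components.
C-D (10): add — endpoints in different components.
D-E (11): skip — D and E already connected.
A-F (12): add — endpoints in different components.
C-F (13): skip — C and F already connected.
F-G (14): add — endpoints in different components.
B-C (15): add — endpoints in different components.
MST edge set: {E-H, D-F, A-I, F-H, C-D, A-F, F-G, B-C}.
Of the listed edges, {B-C, A-F} are in the MST → 2.

2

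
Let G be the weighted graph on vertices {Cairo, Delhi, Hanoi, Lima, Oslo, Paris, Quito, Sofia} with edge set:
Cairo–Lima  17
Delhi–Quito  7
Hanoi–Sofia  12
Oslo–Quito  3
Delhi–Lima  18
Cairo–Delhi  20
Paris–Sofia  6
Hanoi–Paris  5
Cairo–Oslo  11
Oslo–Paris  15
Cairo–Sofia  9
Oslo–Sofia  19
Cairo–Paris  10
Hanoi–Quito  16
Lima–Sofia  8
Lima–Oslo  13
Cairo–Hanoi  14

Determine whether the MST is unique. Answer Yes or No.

Yes

Kruskal's algorithm — process edges by increasing weight (ties by edge label):
Oslo–Quito (3): add — endpoints in different components.
Hanoi–Paris (5): add — endpoints in different components.
Paris–Sofia (6): add — endpoints in different components.
Delhi–Quito (7): add — endpoints in different components.
Lima–Sofia (8): add — endpoints in different components.
Cairo–Sofia (9): add — endpoints in different components.
Cairo–Paris (10): skip — Paris and Cairo already connected.
Cairo–Oslo (11): add — endpoints in different components.
Every non-tree edge has weight strictly greater than the heaviest edge on the tree path between its endpoints, so the MST is unique.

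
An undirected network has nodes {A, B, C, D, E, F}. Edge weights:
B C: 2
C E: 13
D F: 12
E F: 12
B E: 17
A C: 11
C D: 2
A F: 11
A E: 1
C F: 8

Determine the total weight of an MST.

24

Kruskal: consider edges lightest-first.
A E (1): add. Components now {A,E} {B} {C} {D} {F}
B C (2): add. Components now {A,E} {B,C} {D} {F}
C D (2): add. Components now {A,E} {B,C,D} {F}
C F (8): add. Components now {A,E} {B,C,D,F}
A C (11): add. Components now {A,B,C,D,E,F}
MST edges: A E, B C, C D, C F, A C; total weight 1+2+2+8+11 = 24.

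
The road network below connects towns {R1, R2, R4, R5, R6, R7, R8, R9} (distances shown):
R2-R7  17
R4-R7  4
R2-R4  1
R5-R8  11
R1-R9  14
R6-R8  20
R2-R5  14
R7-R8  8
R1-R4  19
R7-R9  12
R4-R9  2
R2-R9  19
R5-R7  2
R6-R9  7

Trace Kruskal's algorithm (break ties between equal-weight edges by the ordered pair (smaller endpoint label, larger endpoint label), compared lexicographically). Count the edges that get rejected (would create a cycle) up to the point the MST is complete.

2

Kruskal: consider edges lightest-first.
R2-R4 (1): add — endpoints in different components.
R4-R9 (2): add — endpoints in different components.
R5-R7 (2): add — endpoints in different components.
R4-R7 (4): add — endpoints in different components.
R6-R9 (7): add — endpoints in different components.
R7-R8 (8): add — endpoints in different components.
R5-R8 (11): skip — R5 and R8 already connected.
R7-R9 (12): skip — R7 and R9 already connected.
R1-R9 (14): add — endpoints in different components.
Edges rejected before the tree was complete: 2.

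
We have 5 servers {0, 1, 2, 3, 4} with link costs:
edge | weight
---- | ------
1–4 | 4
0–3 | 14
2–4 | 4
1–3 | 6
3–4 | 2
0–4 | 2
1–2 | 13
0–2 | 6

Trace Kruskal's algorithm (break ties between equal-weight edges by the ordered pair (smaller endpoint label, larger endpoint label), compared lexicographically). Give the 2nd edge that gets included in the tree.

Sort edges by weight, then run Kruskal:
0–4 (2): add — endpoints in different components.
3–4 (2): add — endpoints in different components.
1–4 (4): add — endpoints in different components.
2–4 (4): add — endpoints in different components.
The 2nd edge added is 3–4.

3-4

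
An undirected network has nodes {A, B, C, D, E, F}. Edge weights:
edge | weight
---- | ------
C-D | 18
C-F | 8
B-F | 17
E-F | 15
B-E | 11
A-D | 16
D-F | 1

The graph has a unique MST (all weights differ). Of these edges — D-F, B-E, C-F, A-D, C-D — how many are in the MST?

4

Kruskal: consider edges lightest-first.
D-F (1): add — endpoints in different components.
C-F (8): add — endpoints in different components.
B-E (11): add — endpoints in different components.
E-F (15): add — endpoints in different components.
A-D (16): add — endpoints in different components.
MST edge set: {D-F, C-F, B-E, E-F, A-D}.
Of the listed edges, {D-F, B-E, C-F, A-D} are in the MST → 4.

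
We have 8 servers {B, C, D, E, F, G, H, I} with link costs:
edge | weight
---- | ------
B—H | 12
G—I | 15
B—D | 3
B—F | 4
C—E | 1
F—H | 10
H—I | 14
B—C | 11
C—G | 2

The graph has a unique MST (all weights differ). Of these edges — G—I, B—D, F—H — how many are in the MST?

2

Kruskal's algorithm — process edges by increasing weight (ties by edge label):
C—E (1): add — endpoints in different components.
C—G (2): add — endpoints in different components.
B—D (3): add — endpoints in different components.
B—F (4): add — endpoints in different components.
F—H (10): add — endpoints in different components.
B—C (11): add — endpoints in different components.
B—H (12): skip — B and H already connected.
H—I (14): add — endpoints in different components.
MST edge set: {C—E, C—G, B—D, B—F, F—H, B—C, H—I}.
Of the listed edges, {B—D, F—H} are in the MST → 2.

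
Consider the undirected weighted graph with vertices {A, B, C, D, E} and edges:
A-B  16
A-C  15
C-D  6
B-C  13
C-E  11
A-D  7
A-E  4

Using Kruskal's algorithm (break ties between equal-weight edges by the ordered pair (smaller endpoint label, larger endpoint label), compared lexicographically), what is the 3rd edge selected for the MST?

A-D

Kruskal: consider edges lightest-first.
A-E (4): add — endpoints in different components.
C-D (6): add — endpoints in different components.
A-D (7): add — endpoints in different components.
C-E (11): skip — C and E already connected.
B-C (13): add — endpoints in different components.
The 3rd edge added is A-D.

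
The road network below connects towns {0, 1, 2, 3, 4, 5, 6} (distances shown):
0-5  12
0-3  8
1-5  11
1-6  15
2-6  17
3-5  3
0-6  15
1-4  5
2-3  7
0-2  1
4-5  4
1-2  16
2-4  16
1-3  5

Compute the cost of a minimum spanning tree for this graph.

35

Kruskal: consider edges lightest-first.
0-2 (1): add — endpoints in different components.
3-5 (3): add — endpoints in different components.
4-5 (4): add — endpoints in different components.
1-3 (5): add — endpoints in different components.
1-4 (5): skip — 1 and 4 already connected.
2-3 (7): add — endpoints in different components.
0-3 (8): skip — 0 and 3 already connected.
1-5 (11): skip — 1 and 5 already connected.
0-5 (12): skip — 0 and 5 already connected.
0-6 (15): add — endpoints in different components.
MST edges: 0-2, 3-5, 4-5, 1-3, 2-3, 0-6; total weight 1+3+4+5+7+15 = 35.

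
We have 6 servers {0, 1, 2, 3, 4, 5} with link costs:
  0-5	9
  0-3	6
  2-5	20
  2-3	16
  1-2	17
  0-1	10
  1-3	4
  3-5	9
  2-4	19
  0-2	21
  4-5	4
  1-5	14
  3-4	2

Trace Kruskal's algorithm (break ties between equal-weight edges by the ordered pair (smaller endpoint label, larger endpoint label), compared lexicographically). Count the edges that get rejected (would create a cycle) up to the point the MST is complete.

Kruskal: consider edges lightest-first.
3-4 (2): add. Components now {0} {1} {2} {3,4} {5}
1-3 (4): add. Components now {0} {1,3,4} {2} {5}
4-5 (4): add. Components now {0} {1,3,4,5} {2}
0-3 (6): add. Components now {0,1,3,4,5} {2}
0-5 (9): skip — 0 and 5 already connected.
3-5 (9): skip — 3 and 5 already connected.
0-1 (10): skip — 0 and 1 already connected.
1-5 (14): skip — 1 and 5 already connected.
2-3 (16): add. Components now {0,1,2,3,4,5}
Edges rejected before the tree was complete: 4.

4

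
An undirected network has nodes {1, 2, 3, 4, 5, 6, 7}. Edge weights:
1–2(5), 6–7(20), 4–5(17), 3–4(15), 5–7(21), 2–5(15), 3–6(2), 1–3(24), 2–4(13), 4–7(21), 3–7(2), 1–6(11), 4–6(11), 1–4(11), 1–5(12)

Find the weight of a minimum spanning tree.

43

Grow the tree from 2 using Prim:
Step 1: cheapest edge leaving the tree is 1–2 (5); add 1.
Step 2: cheapest edge leaving the tree is 1–4 (11); add 4.
Step 3: cheapest edge leaving the tree is 1–6 (11); add 6.
Step 4: cheapest edge leaving the tree is 3–6 (2); add 3.
Step 5: cheapest edge leaving the tree is 3–7 (2); add 7.
Step 6: cheapest edge leaving the tree is 1–5 (12); add 5.
MST edges: 1–2, 1–4, 1–6, 3–6, 3–7, 1–5; total weight 5+11+11+2+2+12 = 43.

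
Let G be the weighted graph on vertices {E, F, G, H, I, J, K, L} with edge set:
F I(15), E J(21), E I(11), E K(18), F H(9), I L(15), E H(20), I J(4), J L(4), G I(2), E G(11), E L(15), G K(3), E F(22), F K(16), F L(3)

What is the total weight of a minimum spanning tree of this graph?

Grow the tree from K using Prim:
Step 1: cheapest edge leaving the tree is G K (3); add G.
Step 2: cheapest edge leaving the tree is G I (2); add I.
Step 3: cheapest edge leaving the tree is I J (4); add J.
Step 4: cheapest edge leaving the tree is J L (4); add L.
Step 5: cheapest edge leaving the tree is F L (3); add F.
Step 6: cheapest edge leaving the tree is F H (9); add H.
Step 7: cheapest edge leaving the tree is E G (11); add E.
MST edges: G K, G I, I J, J L, F L, F H, E G; total weight 3+2+4+4+3+9+11 = 36.

36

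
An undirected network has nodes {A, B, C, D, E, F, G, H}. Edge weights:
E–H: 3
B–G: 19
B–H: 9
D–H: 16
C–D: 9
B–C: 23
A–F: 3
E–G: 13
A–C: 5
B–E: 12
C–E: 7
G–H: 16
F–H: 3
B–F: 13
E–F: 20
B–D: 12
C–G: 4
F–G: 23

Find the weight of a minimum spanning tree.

Prim, starting at C.
Step 1: cheapest edge leaving the tree is C–G (4); add G.
Step 2: cheapest edge leaving the tree is A–C (5); add A.
Step 3: cheapest edge leaving the tree is A–F (3); add F.
Step 4: cheapest edge leaving the tree is F–H (3); add H.
Step 5: cheapest edge leaving the tree is E–H (3); add E.
Step 6: cheapest edge leaving the tree is B–H (9); add B.
Step 7: cheapest edge leaving the tree is C–D (9); add D.
MST edges: C–G, A–C, A–F, F–H, E–H, B–H, C–D; total weight 4+5+3+3+3+9+9 = 36.

36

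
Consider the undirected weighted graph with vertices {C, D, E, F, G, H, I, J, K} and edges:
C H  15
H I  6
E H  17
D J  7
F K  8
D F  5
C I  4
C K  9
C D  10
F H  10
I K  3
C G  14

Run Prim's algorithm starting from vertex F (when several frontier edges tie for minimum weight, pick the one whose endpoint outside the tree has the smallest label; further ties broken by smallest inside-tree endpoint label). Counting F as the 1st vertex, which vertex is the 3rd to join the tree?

Prim, starting at F.
Step 1: frontier [D F 5, F K 8, F H 10] → take D F (5); add D.
Step 2: frontier [D J 7, C D 10, F K 8, F H 10] → take D J (7); add J.
Step 3: frontier [C D 10, F K 8, F H 10] → take F K (8); add K.
Step 4: frontier [C D 10, F H 10, I K 3, C K 9] → take I K (3); add I.
Step 5: frontier [C D 10, F H 10, C I 4, H I 6, C K 9] → take C I (4); add C.
Step 6: frontier [C G 14, C H 15, F H 10, H I 6] → take H I (6); add H.
Step 7: frontier [C G 14, E H 17] → take C G (14); add G.
Step 8: frontier [E H 17] → take E H (17); add E.
Vertex order: F, D, J, K, I, C, H, G, E. The 3rd vertex is J.

J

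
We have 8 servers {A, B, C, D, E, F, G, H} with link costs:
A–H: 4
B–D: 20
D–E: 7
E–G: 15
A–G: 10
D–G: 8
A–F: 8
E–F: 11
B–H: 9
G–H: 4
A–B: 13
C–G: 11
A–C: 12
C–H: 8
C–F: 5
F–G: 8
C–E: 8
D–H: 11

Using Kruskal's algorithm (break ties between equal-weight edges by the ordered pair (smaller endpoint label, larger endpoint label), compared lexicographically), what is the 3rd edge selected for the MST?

Sort edges by weight, then run Kruskal:
A–H (4): add — endpoints in different components.
G–H (4): add — endpoints in different components.
C–F (5): add — endpoints in different components.
D–E (7): add — endpoints in different components.
A–F (8): add — endpoints in different components.
C–E (8): add — endpoints in different components.
C–H (8): skip — C and H already connected.
D–G (8): skip — D and G already connected.
F–G (8): skip — F and G already connected.
B–H (9): add — endpoints in different components.
The 3rd edge added is C–F.

C-F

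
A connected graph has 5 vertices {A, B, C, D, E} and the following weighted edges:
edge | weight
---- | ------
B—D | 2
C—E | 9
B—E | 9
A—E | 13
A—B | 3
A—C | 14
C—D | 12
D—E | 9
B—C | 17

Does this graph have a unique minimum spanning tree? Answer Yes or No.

No

Kruskal: consider edges lightest-first.
B—D (2): add — endpoints in different components.
A—B (3): add — endpoints in different components.
B—E (9): add — endpoints in different components.
C—E (9): add — endpoints in different components.
Non-tree edge D—E has weight 9, equal to the heaviest edge on its tree cycle — swapping gives another MST of the same weight. Not unique.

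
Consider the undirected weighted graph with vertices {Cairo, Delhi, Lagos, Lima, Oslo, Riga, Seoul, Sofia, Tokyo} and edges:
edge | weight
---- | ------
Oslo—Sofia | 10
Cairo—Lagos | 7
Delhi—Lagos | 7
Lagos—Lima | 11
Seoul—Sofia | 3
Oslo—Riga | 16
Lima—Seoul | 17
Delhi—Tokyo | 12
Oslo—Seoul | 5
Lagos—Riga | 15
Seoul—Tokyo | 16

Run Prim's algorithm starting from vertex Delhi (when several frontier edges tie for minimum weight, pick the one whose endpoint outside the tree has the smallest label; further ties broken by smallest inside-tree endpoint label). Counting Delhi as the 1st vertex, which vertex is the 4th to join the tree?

Prim's algorithm from Delhi:
Step 1: cheapest edge leaving the tree is Delhi—Lagos (7); add Lagos.
Step 2: cheapest edge leaving the tree is Cairo—Lagos (7); add Cairo.
Step 3: cheapest edge leaving the tree is Lagos—Lima (11); add Lima.
Step 4: cheapest edge leaving the tree is Delhi—Tokyo (12); add Tokyo.
Step 5: cheapest edge leaving the tree is Lagos—Riga (15); add Riga.
Step 6: cheapest edge leaving the tree is Oslo—Riga (16); add Oslo.
Step 7: cheapest edge leaving the tree is Oslo—Seoul (5); add Seoul.
Step 8: cheapest edge leaving the tree is Seoul—Sofia (3); add Sofia.
Vertex order: Delhi, Lagos, Cairo, Lima, Tokyo, Riga, Oslo, Seoul, Sofia. The 4th vertex is Lima.

Lima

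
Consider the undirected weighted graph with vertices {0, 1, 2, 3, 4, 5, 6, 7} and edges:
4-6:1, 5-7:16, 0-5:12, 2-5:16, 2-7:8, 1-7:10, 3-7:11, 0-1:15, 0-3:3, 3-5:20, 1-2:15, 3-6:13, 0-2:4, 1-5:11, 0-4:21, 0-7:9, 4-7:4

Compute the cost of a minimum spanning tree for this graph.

Kruskal's algorithm — process edges by increasing weight (ties by edge label):
4-6 (1): add — endpoints in different components.
0-3 (3): add — endpoints in different components.
0-2 (4): add — endpoints in different components.
4-7 (4): add — endpoints in different components.
2-7 (8): add — endpoints in different components.
0-7 (9): skip — 0 and 7 already connected.
1-7 (10): add — endpoints in different components.
1-5 (11): add — endpoints in different components.
MST edges: 4-6, 0-3, 0-2, 4-7, 2-7, 1-7, 1-5; total weight 1+3+4+4+8+10+11 = 41.

41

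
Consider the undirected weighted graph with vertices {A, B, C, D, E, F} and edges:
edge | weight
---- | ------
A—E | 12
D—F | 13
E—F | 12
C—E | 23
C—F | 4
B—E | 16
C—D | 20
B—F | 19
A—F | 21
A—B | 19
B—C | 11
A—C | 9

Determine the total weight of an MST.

Prim's algorithm from C:
Step 1: frontier [C—F 4, A—C 9, B—C 11, C—D 20, C—E 23] → take C—F (4); add F.
Step 2: frontier [A—C 9, B—C 11, C—D 20, C—E 23, E—F 12, D—F 13, B—F 19, A—F 21] → take A—C (9); add A.
Step 3: frontier [A—E 12, A—B 19, B—C 11, C—D 20, C—E 23, E—F 12, D—F 13, B—F 19] → take B—C (11); add B.
Step 4: frontier [A—E 12, B—E 16, C—D 20, C—E 23, E—F 12, D—F 13] → take A—E (12); add E.
Step 5: frontier [C—D 20, D—F 13] → take D—F (13); add D.
MST edges: C—F, A—C, B—C, A—E, D—F; total weight 4+9+11+12+13 = 49.

49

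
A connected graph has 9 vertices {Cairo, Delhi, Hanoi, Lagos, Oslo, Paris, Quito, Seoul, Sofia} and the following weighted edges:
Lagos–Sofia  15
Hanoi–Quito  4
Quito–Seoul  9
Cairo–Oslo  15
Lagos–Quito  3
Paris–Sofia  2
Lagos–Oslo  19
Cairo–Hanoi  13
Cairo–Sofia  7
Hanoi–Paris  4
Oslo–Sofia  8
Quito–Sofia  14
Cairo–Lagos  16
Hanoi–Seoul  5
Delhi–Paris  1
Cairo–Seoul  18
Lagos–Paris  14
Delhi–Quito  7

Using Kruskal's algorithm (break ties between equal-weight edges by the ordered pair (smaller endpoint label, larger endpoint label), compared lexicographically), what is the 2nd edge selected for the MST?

Paris-Sofia

Sort edges by weight, then run Kruskal:
Delhi–Paris (1): add — endpoints in different components.
Paris–Sofia (2): add — endpoints in different components.
Lagos–Quito (3): add — endpoints in different components.
Hanoi–Paris (4): add — endpoints in different components.
Hanoi–Quito (4): add — endpoints in different components.
Hanoi–Seoul (5): add — endpoints in different components.
Cairo–Sofia (7): add — endpoints in different components.
Delhi–Quito (7): skip — Delhi and Quito already connected.
Oslo–Sofia (8): add — endpoints in different components.
The 2nd edge added is Paris–Sofia.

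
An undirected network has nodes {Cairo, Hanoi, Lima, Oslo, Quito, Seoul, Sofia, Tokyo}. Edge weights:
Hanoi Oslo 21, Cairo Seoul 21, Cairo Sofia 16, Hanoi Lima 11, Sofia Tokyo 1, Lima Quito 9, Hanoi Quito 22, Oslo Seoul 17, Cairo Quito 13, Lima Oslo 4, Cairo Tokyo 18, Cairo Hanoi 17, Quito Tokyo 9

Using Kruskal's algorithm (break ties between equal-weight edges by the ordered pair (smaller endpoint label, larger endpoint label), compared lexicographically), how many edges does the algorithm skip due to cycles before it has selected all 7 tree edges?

Kruskal: consider edges lightest-first.
Sofia Tokyo (1): add — endpoints in different components.
Lima Oslo (4): add — endpoints in different components.
Lima Quito (9): add — endpoints in different components.
Quito Tokyo (9): add — endpoints in different components.
Hanoi Lima (11): add — endpoints in different components.
Cairo Quito (13): add — endpoints in different components.
Cairo Sofia (16): skip — Sofia and Cairo already connected.
Cairo Hanoi (17): skip — Hanoi and Cairo already connected.
Oslo Seoul (17): add — endpoints in different components.
Edges rejected before the tree was complete: 2.

2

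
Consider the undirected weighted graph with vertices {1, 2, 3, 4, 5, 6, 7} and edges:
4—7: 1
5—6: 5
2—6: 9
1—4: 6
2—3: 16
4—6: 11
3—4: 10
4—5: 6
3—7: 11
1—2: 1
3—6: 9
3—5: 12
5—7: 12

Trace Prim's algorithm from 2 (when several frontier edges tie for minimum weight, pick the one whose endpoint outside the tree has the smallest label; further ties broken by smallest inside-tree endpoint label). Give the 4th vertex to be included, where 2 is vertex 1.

Prim, starting at 2.
Step 1: cheapest edge leaving the tree is 1—2 (1); add 1.
Step 2: cheapest edge leaving the tree is 1—4 (6); add 4.
Step 3: cheapest edge leaving the tree is 4—7 (1); add 7.
Step 4: cheapest edge leaving the tree is 4—5 (6); add 5.
Step 5: cheapest edge leaving the tree is 5—6 (5); add 6.
Step 6: cheapest edge leaving the tree is 3—6 (9); add 3.
Vertex order: 2, 1, 4, 7, 5, 6, 3. The 4th vertex is 7.

7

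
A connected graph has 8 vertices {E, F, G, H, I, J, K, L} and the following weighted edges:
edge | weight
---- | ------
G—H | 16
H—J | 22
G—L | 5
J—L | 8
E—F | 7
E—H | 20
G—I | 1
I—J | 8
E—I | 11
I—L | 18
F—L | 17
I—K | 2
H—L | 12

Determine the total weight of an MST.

46

Sort edges by weight, then run Kruskal:
G—I (1): add — endpoints in different components.
I—K (2): add — endpoints in different components.
G—L (5): add — endpoints in different components.
E—F (7): add — endpoints in different components.
I—J (8): add — endpoints in different components.
J—L (8): skip — J and L already connected.
E—I (11): add — endpoints in different components.
H—L (12): add — endpoints in different components.
MST edges: G—I, I—K, G—L, E—F, I—J, E—I, H—L; total weight 1+2+5+7+8+11+12 = 46.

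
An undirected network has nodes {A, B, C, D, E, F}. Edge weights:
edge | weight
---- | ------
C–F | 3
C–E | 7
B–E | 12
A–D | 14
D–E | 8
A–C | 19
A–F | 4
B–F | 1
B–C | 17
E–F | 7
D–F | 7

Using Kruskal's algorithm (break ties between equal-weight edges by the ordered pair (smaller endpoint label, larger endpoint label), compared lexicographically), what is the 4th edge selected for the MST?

C-E

Kruskal's algorithm — process edges by increasing weight (ties by edge label):
B–F (1): add. Components now {A} {B,F} {C} {D} {E}
C–F (3): add. Components now {A} {B,C,F} {D} {E}
A–F (4): add. Components now {A,B,C,F} {D} {E}
C–E (7): add. Components now {A,B,C,E,F} {D}
D–F (7): add. Components now {A,B,C,D,E,F}
The 4th edge added is C–E.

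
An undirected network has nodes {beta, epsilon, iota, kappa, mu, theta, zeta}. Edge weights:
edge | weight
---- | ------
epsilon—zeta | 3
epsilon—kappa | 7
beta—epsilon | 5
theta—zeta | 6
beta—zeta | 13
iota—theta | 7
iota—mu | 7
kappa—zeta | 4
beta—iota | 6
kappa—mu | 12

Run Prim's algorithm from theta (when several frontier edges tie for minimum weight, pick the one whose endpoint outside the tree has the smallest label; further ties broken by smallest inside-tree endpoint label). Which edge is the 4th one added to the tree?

Grow the tree from theta using Prim:
Step 1: cheapest edge leaving the tree is theta—zeta (6); add zeta.
Step 2: cheapest edge leaving the tree is epsilon—zeta (3); add epsilon.
Step 3: cheapest edge leaving the tree is kappa—zeta (4); add kappa.
Step 4: cheapest edge leaving the tree is beta—epsilon (5); add beta.
Step 5: cheapest edge leaving the tree is beta—iota (6); add iota.
Step 6: cheapest edge leaving the tree is iota—mu (7); add mu.
The 4th edge added is beta—epsilon.

beta-epsilon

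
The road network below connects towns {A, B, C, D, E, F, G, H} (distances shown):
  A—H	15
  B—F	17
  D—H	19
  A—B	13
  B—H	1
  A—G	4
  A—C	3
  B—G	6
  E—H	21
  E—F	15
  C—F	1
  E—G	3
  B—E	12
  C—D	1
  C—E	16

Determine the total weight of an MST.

19

Kruskal: consider edges lightest-first.
B—H (1): add — endpoints in different components.
C—D (1): add — endpoints in different components.
C—F (1): add — endpoints in different components.
A—C (3): add — endpoints in different components.
E—G (3): add — endpoints in different components.
A—G (4): add — endpoints in different components.
B—G (6): add — endpoints in different components.
MST edges: B—H, C—D, C—F, A—C, E—G, A—G, B—G; total weight 1+1+1+3+3+4+6 = 19.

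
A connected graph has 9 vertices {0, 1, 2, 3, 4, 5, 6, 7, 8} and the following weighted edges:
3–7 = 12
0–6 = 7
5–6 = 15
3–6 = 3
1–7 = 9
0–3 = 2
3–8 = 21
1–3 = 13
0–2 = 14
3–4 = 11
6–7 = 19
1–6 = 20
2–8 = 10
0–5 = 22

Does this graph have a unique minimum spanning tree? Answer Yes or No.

Sort edges by weight, then run Kruskal:
0–3 (2): add — endpoints in different components.
3–6 (3): add — endpoints in different components.
0–6 (7): skip — 0 and 6 already connected.
1–7 (9): add — endpoints in different components.
2–8 (10): add — endpoints in different components.
3–4 (11): add — endpoints in different components.
3–7 (12): add — endpoints in different components.
1–3 (13): skip — 1 and 3 already connected.
0–2 (14): add — endpoints in different components.
5–6 (15): add — endpoints in different components.
Every non-tree edge has weight strictly greater than the heaviest edge on the tree path between its endpoints, so the MST is unique.

Yes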